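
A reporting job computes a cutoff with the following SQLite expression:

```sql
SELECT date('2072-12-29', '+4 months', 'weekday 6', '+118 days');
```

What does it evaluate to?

Adding +4 months to 2072-12-29 gives 2073-04-29.
`weekday 6` advances to the next Saturday; 2073-04-29 is already a Saturday, so it stays at 2073-04-29.
Applying '+118 days' to 2073-04-29: counting 118 days forward gives 2073-08-25.

2073-08-25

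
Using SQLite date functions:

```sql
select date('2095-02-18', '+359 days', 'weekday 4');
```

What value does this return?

2096-02-16

Applying '+359 days' to 2095-02-18: counting 359 days forward gives 2096-02-12.
`weekday 4` advances to the next Thursday; 2096-02-12 is a Sunday, so it moves forward to 2096-02-16.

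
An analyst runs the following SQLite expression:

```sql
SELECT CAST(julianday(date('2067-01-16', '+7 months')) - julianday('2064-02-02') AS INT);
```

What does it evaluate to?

Adding +7 months to 2067-01-16 gives 2067-08-16.
27 days remain in February 2064 after the 2nd (29 − 2).
Full months from March 2064 through July 2067 contribute their day counts.
Then 16 days into August 2067.
Total: 27 + 31 + 30 + 31 + 30 + 31 + 31 + 30 + 31 + 30 + 31 + 31 + 28 + 31 + 30 + 31 + 30 + 31 + 31 + 30 + 31 + 30 + 31 + 31 + 28 + 31 + 30 + 31 + 30 + 31 + 31 + 30 + 31 + 30 + 31 + 31 + 28 + 31 + 30 + 31 + 30 + 31 + 16 = 1291.

1291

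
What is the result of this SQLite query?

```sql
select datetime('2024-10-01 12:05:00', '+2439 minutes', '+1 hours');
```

2439 minutes = 40h 39m; +2439 minutes from 2024-10-01 12:05:00 is 2024-10-03 04:44:00 (crosses midnight).
+1 hours from 2024-10-03 04:44:00 is 2024-10-03 05:44:00.

2024-10-03 05:44:00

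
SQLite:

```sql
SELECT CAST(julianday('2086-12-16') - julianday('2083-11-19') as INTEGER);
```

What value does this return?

11 days remain in November 2083 after the 19th (30 − 19).
Full months from December 2083 through November 2086 contribute their day counts.
Then 16 days into December 2086.
Total: 11 + 31 + 31 + 29 + 31 + 30 + 31 + 30 + 31 + 31 + 30 + 31 + 30 + 31 + 31 + 28 + 31 + 30 + 31 + 30 + 31 + 31 + 30 + 31 + 30 + 31 + 31 + 28 + 31 + 30 + 31 + 30 + 31 + 31 + 30 + 31 + 30 + 16 = 1123.

1123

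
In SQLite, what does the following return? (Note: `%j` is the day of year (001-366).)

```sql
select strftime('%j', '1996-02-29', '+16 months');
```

180

First apply '+16 months': 1996-02-29 → 1997-06-29.
Day-of-year for 1997-06-29: days since 1997-01-01 inclusive = 180, zero-padded to 180.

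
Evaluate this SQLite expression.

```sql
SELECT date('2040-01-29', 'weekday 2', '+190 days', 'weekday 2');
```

2040-08-14

`weekday 2` advances to the next Tuesday; 2040-01-29 is a Sunday, so it moves forward to 2040-01-31.
Applying '+190 days' to 2040-01-31: counting 190 days forward gives 2040-08-08.
`weekday 2` advances to the next Tuesday; 2040-08-08 is a Wednesday, so it moves forward to 2040-08-14.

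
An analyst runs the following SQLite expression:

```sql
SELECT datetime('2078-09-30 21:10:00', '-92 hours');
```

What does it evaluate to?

2078-09-27 01:10:00

-92 hours from 2078-09-30 21:10:00 is 2078-09-27 01:10:00 (crosses midnight).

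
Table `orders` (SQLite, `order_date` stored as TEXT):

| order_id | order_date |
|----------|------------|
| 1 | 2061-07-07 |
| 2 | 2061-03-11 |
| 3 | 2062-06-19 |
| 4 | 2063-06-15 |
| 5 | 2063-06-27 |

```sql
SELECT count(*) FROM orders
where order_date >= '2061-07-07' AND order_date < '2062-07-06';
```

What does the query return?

2

Rows in [2061-07-07, 2062-07-06): 2061-07-07, 2062-06-19 → 2 rows.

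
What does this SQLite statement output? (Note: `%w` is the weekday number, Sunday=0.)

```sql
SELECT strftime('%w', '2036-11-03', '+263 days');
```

First apply '+263 days': 2036-11-03 → 2037-07-24.
2037-07-24 is a Friday; with Sunday=0 that is 5.

5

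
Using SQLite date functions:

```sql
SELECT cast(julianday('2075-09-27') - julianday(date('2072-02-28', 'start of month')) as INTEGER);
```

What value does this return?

1334

`start of month` rewinds 2072-02-28 to 2072-02-01.
28 days remain in February 2072 after the 1st (29 − 1).
Full months from March 2072 through August 2075 contribute their day counts.
Then 27 days into September 2075.
Total: 28 + 31 + 30 + 31 + 30 + 31 + 31 + 30 + 31 + 30 + 31 + 31 + 28 + 31 + 30 + 31 + 30 + 31 + 31 + 30 + 31 + 30 + 31 + 31 + 28 + 31 + 30 + 31 + 30 + 31 + 31 + 30 + 31 + 30 + 31 + 31 + 28 + 31 + 30 + 31 + 30 + 31 + 31 + 27 = 1334.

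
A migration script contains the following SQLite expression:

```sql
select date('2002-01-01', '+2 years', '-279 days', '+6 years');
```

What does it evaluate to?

Adding +2 years to 2002-01-01 gives 2004-01-01.
Applying '-279 days' to 2004-01-01: counting 279 days back gives 2003-03-28.
Adding +6 years to 2003-03-28 gives 2009-03-28.

2009-03-28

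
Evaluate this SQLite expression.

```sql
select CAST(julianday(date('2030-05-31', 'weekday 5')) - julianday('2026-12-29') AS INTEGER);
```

`weekday 5` advances to the next Friday; 2030-05-31 is already a Friday, so it stays at 2030-05-31.
2 days remain in December 2026 after the 29th (31 − 29).
Full months from January 2027 through April 2030 contribute their day counts.
Then 31 days into May 2030.
Total: 2 + 31 + 28 + 31 + 30 + 31 + 30 + 31 + 31 + 30 + 31 + 30 + 31 + 31 + 29 + 31 + 30 + 31 + 30 + 31 + 31 + 30 + 31 + 30 + 31 + 31 + 28 + 31 + 30 + 31 + 30 + 31 + 31 + 30 + 31 + 30 + 31 + 31 + 28 + 31 + 30 + 31 = 1249.

1249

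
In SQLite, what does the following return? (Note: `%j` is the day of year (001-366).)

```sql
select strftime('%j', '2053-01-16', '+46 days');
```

062

First apply '+46 days': 2053-01-16 → 2053-03-03.
Day-of-year for 2053-03-03: days since 2053-01-01 inclusive = 62, zero-padded to 062.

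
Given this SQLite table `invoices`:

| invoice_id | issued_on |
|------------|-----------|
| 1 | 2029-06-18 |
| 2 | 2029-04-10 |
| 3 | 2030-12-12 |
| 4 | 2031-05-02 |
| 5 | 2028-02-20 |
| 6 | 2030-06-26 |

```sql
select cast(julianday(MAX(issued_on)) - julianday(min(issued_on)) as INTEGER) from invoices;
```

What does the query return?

MIN = 2028-02-20, MAX = 2031-05-02.
9 days remain in February 2028 after the 20th (29 − 20).
Full months from March 2028 through April 2031 contribute their day counts.
Then 2 days into May 2031.
Total: 9 + 31 + 30 + 31 + 30 + 31 + 31 + 30 + 31 + 30 + 31 + 31 + 28 + 31 + 30 + 31 + 30 + 31 + 31 + 30 + 31 + 30 + 31 + 31 + 28 + 31 + 30 + 31 + 30 + 31 + 31 + 30 + 31 + 30 + 31 + 31 + 28 + 31 + 30 + 2 = 1167.

1167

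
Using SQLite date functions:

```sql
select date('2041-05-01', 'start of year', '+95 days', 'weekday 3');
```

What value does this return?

`start of year` rewinds 2041-05-01 to 2041-01-01.
Applying '+95 days' to 2041-01-01: counting 95 days forward gives 2041-04-06.
`weekday 3` advances to the next Wednesday; 2041-04-06 is a Saturday, so it moves forward to 2041-04-10.

2041-04-10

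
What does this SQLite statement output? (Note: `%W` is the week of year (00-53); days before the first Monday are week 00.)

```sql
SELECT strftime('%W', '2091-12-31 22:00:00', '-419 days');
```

45

First apply '-419 days': 2091-12-31 22:00:00 → 2090-11-07 22:00:00.
2090-11-07 is a Tuesday. SQLite's %W counts Mondays since the year started; the result is 45.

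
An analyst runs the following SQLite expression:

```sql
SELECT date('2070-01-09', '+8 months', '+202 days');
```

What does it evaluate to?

2071-03-30

Adding +8 months to 2070-01-09 gives 2070-09-09.
Applying '+202 days' to 2070-09-09: counting 202 days forward gives 2071-03-30.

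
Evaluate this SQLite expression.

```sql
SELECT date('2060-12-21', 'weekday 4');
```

`weekday 4` advances to the next Thursday; 2060-12-21 is a Tuesday, so it moves forward to 2060-12-23.

2060-12-23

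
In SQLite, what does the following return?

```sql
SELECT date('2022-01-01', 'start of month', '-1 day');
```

`start of month` rewinds 2022-01-01 to 2022-01-01.
Going back 1 day from 2022-01-01 reaches 2021-12-31 (last day of December, 31 days).

2021-12-31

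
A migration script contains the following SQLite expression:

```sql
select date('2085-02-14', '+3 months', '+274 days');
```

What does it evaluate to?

2086-02-12

Adding +3 months to 2085-02-14 gives 2085-05-14.
Applying '+274 days' to 2085-05-14: counting 274 days forward gives 2086-02-12.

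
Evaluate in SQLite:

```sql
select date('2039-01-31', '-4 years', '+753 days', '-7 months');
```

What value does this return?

2036-07-22

Adding -4 years to 2039-01-31 gives 2035-01-31.
Applying '+753 days' to 2035-01-31: counting 753 days forward gives 2037-02-22.
Adding -7 months to 2037-02-22 gives 2036-07-22.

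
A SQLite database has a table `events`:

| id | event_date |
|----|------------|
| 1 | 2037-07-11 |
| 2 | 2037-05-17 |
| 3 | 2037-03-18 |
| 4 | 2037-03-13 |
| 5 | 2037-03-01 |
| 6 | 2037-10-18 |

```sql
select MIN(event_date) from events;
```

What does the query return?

MIN over {2037-03-01, 2037-03-13, 2037-03-18, 2037-05-17, 2037-07-11, 2037-10-18}.

2037-03-01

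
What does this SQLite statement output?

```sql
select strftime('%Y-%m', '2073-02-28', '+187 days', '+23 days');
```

First apply '+187 days', '+23 days': 2073-02-28 → 2073-09-26.
`%Y-%m` extracts the year-month: 2073-09.

2073-09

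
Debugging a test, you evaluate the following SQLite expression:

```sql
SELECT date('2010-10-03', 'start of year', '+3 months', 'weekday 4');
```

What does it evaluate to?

`start of year` rewinds 2010-10-03 to 2010-01-01.
Adding +3 months to 2010-01-01 gives 2010-04-01.
`weekday 4` advances to the next Thursday; 2010-04-01 is already a Thursday, so it stays at 2010-04-01.

2010-04-01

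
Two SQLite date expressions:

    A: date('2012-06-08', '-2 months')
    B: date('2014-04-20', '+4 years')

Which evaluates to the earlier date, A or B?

A = 2012-04-08.
B = 2018-04-20.
A is earlier.

A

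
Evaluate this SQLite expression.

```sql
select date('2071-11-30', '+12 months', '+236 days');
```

Adding +12 months to 2071-11-30 gives 2072-11-30.
Applying '+236 days' to 2072-11-30: counting 236 days forward gives 2073-07-24.

2073-07-24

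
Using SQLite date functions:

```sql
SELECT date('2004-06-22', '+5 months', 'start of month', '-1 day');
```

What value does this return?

2004-10-31

Adding +5 months to 2004-06-22 gives 2004-11-22.
`start of month` rewinds 2004-11-22 to 2004-11-01.
Going back 1 day from 2004-11-01 reaches 2004-10-31 (last day of October, 31 days).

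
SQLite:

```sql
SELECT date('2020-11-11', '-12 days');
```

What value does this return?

2020-10-30

Going back 11 days from 2020-11-11 reaches 2020-10-31 (last day of October, 31 days).
Going back 1 day within October lands on 2020-10-30.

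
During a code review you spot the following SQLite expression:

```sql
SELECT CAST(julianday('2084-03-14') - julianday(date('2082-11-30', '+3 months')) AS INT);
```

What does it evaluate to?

378

Adding +3 months to 2082-11-30 targets 2083-02-30. February 2083 has only 28 days, so SQLite normalizes the 2-day overflow forward to 2083-03-02.
29 days remain in March 2083 after the 2nd (31 − 2).
Full months from April 2083 through February 2084 contribute their day counts.
Then 14 days into March 2084.
Total: 29 + 30 + 31 + 30 + 31 + 31 + 30 + 31 + 30 + 31 + 31 + 29 + 14 = 378.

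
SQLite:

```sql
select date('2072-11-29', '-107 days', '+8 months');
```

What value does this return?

Applying '-107 days' to 2072-11-29: counting 107 days back gives 2072-08-14.
Adding +8 months to 2072-08-14 gives 2073-04-14.

2073-04-14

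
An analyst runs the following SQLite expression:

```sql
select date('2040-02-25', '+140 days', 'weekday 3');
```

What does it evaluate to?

2040-07-18

Applying '+140 days' to 2040-02-25: counting 140 days forward gives 2040-07-14.
`weekday 3` advances to the next Wednesday; 2040-07-14 is a Saturday, so it moves forward to 2040-07-18.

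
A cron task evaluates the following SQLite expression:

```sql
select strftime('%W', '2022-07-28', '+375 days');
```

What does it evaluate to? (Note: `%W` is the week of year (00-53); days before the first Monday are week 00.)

32

First apply '+375 days': 2022-07-28 → 2023-08-07.
2023-08-07 is a Monday. SQLite's %W counts Mondays since the year started; the result is 32.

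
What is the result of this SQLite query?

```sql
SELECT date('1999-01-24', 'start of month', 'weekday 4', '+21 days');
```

1999-01-28

`start of month` rewinds 1999-01-24 to 1999-01-01.
`weekday 4` advances to the next Thursday; 1999-01-01 is a Friday, so it moves forward to 1999-01-07.
Advancing 21 more days within January lands on 1999-01-28.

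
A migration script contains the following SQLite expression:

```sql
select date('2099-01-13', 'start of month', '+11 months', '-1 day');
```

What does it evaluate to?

2099-11-30

`start of month` rewinds 2099-01-13 to 2099-01-01.
Adding +11 months to 2099-01-01 gives 2099-12-01.
Going back 1 day from 2099-12-01 reaches 2099-11-30 (last day of November, 30 days).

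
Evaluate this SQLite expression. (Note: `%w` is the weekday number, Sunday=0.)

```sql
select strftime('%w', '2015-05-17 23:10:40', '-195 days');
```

1

First apply '-195 days': 2015-05-17 23:10:40 → 2014-11-03 23:10:40.
2014-11-03 is a Monday; with Sunday=0 that is 1.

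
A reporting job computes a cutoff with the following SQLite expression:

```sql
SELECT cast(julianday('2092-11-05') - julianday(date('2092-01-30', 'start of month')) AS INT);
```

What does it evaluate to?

309

`start of month` rewinds 2092-01-30 to 2092-01-01.
30 days remain in January 2092 after the 1st (31 − 1).
Full months from February 2092 through October 2092 contribute their day counts.
Then 5 days into November 2092.
Total: 30 + 29 + 31 + 30 + 31 + 30 + 31 + 31 + 30 + 31 + 5 = 309.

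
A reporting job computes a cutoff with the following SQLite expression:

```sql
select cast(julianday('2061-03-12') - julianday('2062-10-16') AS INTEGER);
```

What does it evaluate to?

-583

19 days remain in March 2061 after the 12th (31 − 12).
Full months from April 2061 through September 2062 contribute their day counts.
Then 16 days into October 2062.
Total: 19 + 30 + 31 + 30 + 31 + 31 + 30 + 31 + 30 + 31 + 31 + 28 + 31 + 30 + 31 + 30 + 31 + 31 + 30 + 16 = 583.
The subtraction is earlier − later, so the result is −583 → -583.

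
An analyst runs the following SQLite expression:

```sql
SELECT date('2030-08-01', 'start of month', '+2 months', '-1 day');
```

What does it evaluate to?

2030-09-30

`start of month` rewinds 2030-08-01 to 2030-08-01.
Adding +2 months to 2030-08-01 gives 2030-10-01.
Going back 1 day from 2030-10-01 reaches 2030-09-30 (last day of September, 30 days).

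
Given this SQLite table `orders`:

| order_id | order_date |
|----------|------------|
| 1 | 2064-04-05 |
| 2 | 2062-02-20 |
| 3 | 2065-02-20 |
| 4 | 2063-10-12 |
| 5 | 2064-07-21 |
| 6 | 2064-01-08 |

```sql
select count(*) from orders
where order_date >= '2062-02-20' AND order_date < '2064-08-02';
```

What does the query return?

Rows in [2062-02-20, 2064-08-02): 2064-04-05, 2062-02-20, 2063-10-12, 2064-07-21, 2064-01-08 → 5 rows.

5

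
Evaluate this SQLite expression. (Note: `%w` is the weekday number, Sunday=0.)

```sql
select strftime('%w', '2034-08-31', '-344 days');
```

3

First apply '-344 days': 2034-08-31 → 2033-09-21.
2033-09-21 is a Wednesday; with Sunday=0 that is 3.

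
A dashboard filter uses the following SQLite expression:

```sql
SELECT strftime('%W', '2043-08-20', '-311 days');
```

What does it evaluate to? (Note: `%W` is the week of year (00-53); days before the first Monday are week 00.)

First apply '-311 days': 2043-08-20 → 2042-10-13.
2042-10-13 is a Monday. SQLite's %W counts Mondays since the year started; the result is 41.

41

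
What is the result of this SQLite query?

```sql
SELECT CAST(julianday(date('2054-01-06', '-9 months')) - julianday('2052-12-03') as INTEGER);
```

Adding -9 months to 2054-01-06 gives 2053-04-06.
28 days remain in December 2052 after the 3rd (31 − 3).
January 2053: 31 days.
February 2053: 28 days.
March 2053: 31 days.
Then 6 days into April 2053.
Total: 28 + 31 + 28 + 31 + 6 = 124.

124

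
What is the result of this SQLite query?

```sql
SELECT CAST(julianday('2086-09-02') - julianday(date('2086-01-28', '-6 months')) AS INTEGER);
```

401

Adding -6 months to 2086-01-28 gives 2085-07-28.
3 days remain in July 2085 after the 28th (31 − 28).
Full months from August 2085 through August 2086 contribute their day counts.
Then 2 days into September 2086.
Total: 3 + 31 + 30 + 31 + 30 + 31 + 31 + 28 + 31 + 30 + 31 + 30 + 31 + 31 + 2 = 401.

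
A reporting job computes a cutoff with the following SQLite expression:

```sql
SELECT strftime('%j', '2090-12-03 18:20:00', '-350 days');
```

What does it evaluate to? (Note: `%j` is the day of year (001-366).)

352

First apply '-350 days': 2090-12-03 18:20:00 → 2089-12-18 18:20:00.
Day-of-year for 2089-12-18: days since 2089-01-01 inclusive = 352, zero-padded to 352.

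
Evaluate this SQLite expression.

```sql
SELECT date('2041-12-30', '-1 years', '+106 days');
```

2041-04-15

Adding -1 year to 2041-12-30 gives 2040-12-30.
Applying '+106 days' to 2040-12-30: counting 106 days forward gives 2041-04-15.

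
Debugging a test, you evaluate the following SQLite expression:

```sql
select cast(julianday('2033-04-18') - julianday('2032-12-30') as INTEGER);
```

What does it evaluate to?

1 day remains in December 2032 after the 30th (31 − 30).
January 2033: 31 days.
February 2033: 28 days.
March 2033: 31 days.
Then 18 days into April 2033.
Total: 1 + 31 + 28 + 31 + 18 = 109.

109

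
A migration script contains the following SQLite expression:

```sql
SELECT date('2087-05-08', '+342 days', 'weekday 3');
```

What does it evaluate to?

Applying '+342 days' to 2087-05-08: counting 342 days forward gives 2088-04-14.
`weekday 3` advances to the next Wednesday; 2088-04-14 is already a Wednesday, so it stays at 2088-04-14.

2088-04-14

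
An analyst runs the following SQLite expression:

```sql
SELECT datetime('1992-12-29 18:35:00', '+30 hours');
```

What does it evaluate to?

1992-12-31 00:35:00

+30 hours from 1992-12-29 18:35:00 is 1992-12-31 00:35:00 (crosses midnight).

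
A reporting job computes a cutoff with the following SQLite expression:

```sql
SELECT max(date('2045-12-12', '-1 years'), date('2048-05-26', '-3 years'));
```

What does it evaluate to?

date('2045-12-12', '-1 years') → 2044-12-12.
date('2048-05-26', '-3 years') → 2045-05-26.
Later of the two is 2045-05-26.

2045-05-26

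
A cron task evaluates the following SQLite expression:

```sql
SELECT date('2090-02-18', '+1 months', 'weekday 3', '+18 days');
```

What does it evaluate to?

2090-04-09

Adding +1 month to 2090-02-18 gives 2090-03-18.
`weekday 3` advances to the next Wednesday; 2090-03-18 is a Saturday, so it moves forward to 2090-03-22.
March 2090 has 31 days; 9 remain after the 22nd, so 10 days reach 2090-04-01.
Advancing 8 more days within April lands on 2090-04-09.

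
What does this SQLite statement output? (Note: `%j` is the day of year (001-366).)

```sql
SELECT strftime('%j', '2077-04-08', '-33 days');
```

First apply '-33 days': 2077-04-08 → 2077-03-06.
Day-of-year for 2077-03-06: days since 2077-01-01 inclusive = 65, zero-padded to 065.

065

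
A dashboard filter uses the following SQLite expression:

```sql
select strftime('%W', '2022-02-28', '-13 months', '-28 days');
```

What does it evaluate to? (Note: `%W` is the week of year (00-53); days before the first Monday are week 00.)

52

First apply '-13 months', '-28 days': 2022-02-28 → 2020-12-31.
2020-12-31 is a Thursday. SQLite's %W counts Mondays since the year started; the result is 52.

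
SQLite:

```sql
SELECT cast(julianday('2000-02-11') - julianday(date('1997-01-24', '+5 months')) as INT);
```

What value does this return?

Adding +5 months to 1997-01-24 gives 1997-06-24.
6 days remain in June 1997 after the 24th (30 − 24).
Full months from July 1997 through January 2000 contribute their day counts.
Then 11 days into February 2000.
Total: 6 + 31 + 31 + 30 + 31 + 30 + 31 + 31 + 28 + 31 + 30 + 31 + 30 + 31 + 31 + 30 + 31 + 30 + 31 + 31 + 28 + 31 + 30 + 31 + 30 + 31 + 31 + 30 + 31 + 30 + 31 + 31 + 11 = 962.

962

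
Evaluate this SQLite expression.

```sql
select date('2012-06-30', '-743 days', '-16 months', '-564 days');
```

Applying '-743 days' to 2012-06-30: counting 743 days back gives 2010-06-18.
Adding -16 months to 2010-06-18 gives 2009-02-18.
Applying '-564 days' to 2009-02-18: counting 564 days back gives 2007-08-04.

2007-08-04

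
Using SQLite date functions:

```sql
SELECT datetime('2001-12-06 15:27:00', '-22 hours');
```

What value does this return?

2001-12-05 17:27:00

-22 hours from 2001-12-06 15:27:00 is 2001-12-05 17:27:00 (crosses midnight).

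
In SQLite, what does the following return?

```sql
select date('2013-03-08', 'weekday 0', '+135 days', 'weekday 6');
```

2013-07-27

`weekday 0` advances to the next Sunday; 2013-03-08 is a Friday, so it moves forward to 2013-03-10.
Applying '+135 days' to 2013-03-10: counting 135 days forward gives 2013-07-23.
`weekday 6` advances to the next Saturday; 2013-07-23 is a Tuesday, so it moves forward to 2013-07-27.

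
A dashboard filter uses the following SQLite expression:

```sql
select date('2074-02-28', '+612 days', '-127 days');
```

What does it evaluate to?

2075-06-28

Applying '+612 days' to 2074-02-28: counting 612 days forward gives 2075-11-02.
Applying '-127 days' to 2075-11-02: counting 127 days back gives 2075-06-28.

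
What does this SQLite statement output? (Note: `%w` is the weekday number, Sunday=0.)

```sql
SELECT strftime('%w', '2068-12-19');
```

3

2068-12-19 is a Wednesday; with Sunday=0 that is 3.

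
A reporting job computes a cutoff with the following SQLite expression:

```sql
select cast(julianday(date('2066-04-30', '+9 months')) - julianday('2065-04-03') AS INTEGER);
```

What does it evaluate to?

667

Adding +9 months to 2066-04-30 gives 2067-01-30.
27 days remain in April 2065 after the 3rd (30 − 3).
Full months from May 2065 through December 2066 contribute their day counts.
Then 30 days into January 2067.
Total: 27 + 31 + 30 + 31 + 31 + 30 + 31 + 30 + 31 + 31 + 28 + 31 + 30 + 31 + 30 + 31 + 31 + 30 + 31 + 30 + 31 + 30 = 667.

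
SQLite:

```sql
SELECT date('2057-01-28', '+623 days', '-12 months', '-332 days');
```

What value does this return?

Applying '+623 days' to 2057-01-28: counting 623 days forward gives 2058-10-13.
Adding -12 months to 2058-10-13 gives 2057-10-13.
Applying '-332 days' to 2057-10-13: counting 332 days back gives 2056-11-15.

2056-11-15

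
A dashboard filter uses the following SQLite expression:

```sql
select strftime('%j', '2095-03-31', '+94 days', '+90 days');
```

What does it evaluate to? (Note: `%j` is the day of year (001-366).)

274

First apply '+94 days', '+90 days': 2095-03-31 → 2095-10-01.
Day-of-year for 2095-10-01: days since 2095-01-01 inclusive = 274, zero-padded to 274.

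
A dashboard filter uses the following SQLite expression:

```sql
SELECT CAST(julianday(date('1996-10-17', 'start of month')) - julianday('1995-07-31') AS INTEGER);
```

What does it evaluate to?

`start of month` rewinds 1996-10-17 to 1996-10-01.
0 days remain in July 1995 after the 31st (31 − 31).
Full months from August 1995 through September 1996 contribute their day counts.
Then 1 day into October 1996.
Total: 0 + 31 + 30 + 31 + 30 + 31 + 31 + 29 + 31 + 30 + 31 + 30 + 31 + 31 + 30 + 1 = 428.

428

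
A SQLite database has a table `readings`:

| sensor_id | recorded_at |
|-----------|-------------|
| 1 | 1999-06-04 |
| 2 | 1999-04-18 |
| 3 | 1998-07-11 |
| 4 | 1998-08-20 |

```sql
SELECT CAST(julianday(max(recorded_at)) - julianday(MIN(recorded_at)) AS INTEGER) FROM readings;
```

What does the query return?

MIN = 1998-07-11, MAX = 1999-06-04.
20 days remain in July 1998 after the 11th (31 − 11).
Full months from August 1998 through May 1999 contribute their day counts.
Then 4 days into June 1999.
Total: 20 + 31 + 30 + 31 + 30 + 31 + 31 + 28 + 31 + 30 + 31 + 4 = 328.

328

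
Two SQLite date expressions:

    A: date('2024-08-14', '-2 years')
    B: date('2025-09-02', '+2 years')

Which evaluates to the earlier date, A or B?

A = 2022-08-14.
B = 2027-09-02.
A is earlier.

A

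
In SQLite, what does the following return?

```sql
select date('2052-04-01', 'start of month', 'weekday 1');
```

2052-04-01

`start of month` rewinds 2052-04-01 to 2052-04-01.
`weekday 1` advances to the next Monday; 2052-04-01 is already a Monday, so it stays at 2052-04-01.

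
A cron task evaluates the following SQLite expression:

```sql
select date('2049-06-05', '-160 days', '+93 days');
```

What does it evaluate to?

Applying '-160 days' to 2049-06-05: counting 160 days back gives 2048-12-27.
Applying '+93 days' to 2048-12-27: counting 93 days forward gives 2049-03-30.

2049-03-30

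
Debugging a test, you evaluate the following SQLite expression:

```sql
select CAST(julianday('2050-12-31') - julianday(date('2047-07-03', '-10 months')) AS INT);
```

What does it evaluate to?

Adding -10 months to 2047-07-03 gives 2046-09-03.
27 days remain in September 2046 after the 3rd (30 − 3).
Full months from October 2046 through November 2050 contribute their day counts.
Then 31 days into December 2050.
Total: 27 + 31 + 30 + 31 + 31 + 28 + 31 + 30 + 31 + 30 + 31 + 31 + 30 + 31 + 30 + 31 + 31 + 29 + 31 + 30 + 31 + 30 + 31 + 31 + 30 + 31 + 30 + 31 + 31 + 28 + 31 + 30 + 31 + 30 + 31 + 31 + 30 + 31 + 30 + 31 + 31 + 28 + 31 + 30 + 31 + 30 + 31 + 31 + 30 + 31 + 30 + 31 = 1580.

1580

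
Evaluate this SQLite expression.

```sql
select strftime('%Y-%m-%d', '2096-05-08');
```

2096-05-08

`%Y-%m-%d` extracts the ISO date: 2096-05-08.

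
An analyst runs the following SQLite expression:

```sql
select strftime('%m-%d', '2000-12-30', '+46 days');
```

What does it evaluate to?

02-14

First apply '+46 days': 2000-12-30 → 2001-02-14.
`%m-%d` extracts the month-day: 02-14.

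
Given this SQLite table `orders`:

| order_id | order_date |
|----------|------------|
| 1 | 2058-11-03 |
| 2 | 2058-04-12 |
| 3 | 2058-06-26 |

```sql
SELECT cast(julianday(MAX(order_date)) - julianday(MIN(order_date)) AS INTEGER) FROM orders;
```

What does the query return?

MIN = 2058-04-12, MAX = 2058-11-03.
18 days remain in April 2058 after the 12th (30 − 12).
Full months from May 2058 through October 2058 contribute their day counts.
Then 3 days into November 2058.
Total: 18 + 31 + 30 + 31 + 31 + 30 + 31 + 3 = 205.

205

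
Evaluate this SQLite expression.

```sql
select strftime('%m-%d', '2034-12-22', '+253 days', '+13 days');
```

09-14

First apply '+253 days', '+13 days': 2034-12-22 → 2035-09-14.
`%m-%d` extracts the month-day: 09-14.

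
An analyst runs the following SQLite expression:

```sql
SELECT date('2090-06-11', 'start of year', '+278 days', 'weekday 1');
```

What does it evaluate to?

`start of year` rewinds 2090-06-11 to 2090-01-01.
Applying '+278 days' to 2090-01-01: counting 278 days forward gives 2090-10-06.
`weekday 1` advances to the next Monday; 2090-10-06 is a Friday, so it moves forward to 2090-10-09.

2090-10-09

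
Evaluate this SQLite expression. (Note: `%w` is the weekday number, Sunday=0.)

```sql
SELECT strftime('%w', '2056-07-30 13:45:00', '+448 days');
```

First apply '+448 days': 2056-07-30 13:45:00 → 2057-10-21 13:45:00.
2057-10-21 is a Sunday; with Sunday=0 that is 0.

0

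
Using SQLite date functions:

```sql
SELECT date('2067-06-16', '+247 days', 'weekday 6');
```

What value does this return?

Applying '+247 days' to 2067-06-16: counting 247 days forward gives 2068-02-18.
`weekday 6` advances to the next Saturday; 2068-02-18 is already a Saturday, so it stays at 2068-02-18.

2068-02-18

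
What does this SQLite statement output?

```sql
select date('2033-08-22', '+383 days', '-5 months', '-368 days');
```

Applying '+383 days' to 2033-08-22: counting 383 days forward gives 2034-09-09.
Adding -5 months to 2034-09-09 gives 2034-04-09.
Applying '-368 days' to 2034-04-09: counting 368 days back gives 2033-04-06.

2033-04-06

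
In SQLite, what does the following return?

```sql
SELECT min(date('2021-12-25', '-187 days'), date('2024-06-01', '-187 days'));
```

date('2021-12-25', '-187 days') → 2021-06-21.
date('2024-06-01', '-187 days') → 2023-11-27.
Earlier of the two is 2021-06-21.

2021-06-21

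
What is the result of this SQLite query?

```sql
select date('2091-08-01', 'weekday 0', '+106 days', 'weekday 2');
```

2091-11-20

`weekday 0` advances to the next Sunday; 2091-08-01 is a Wednesday, so it moves forward to 2091-08-05.
Applying '+106 days' to 2091-08-05: counting 106 days forward gives 2091-11-19.
`weekday 2` advances to the next Tuesday; 2091-11-19 is a Monday, so it moves forward to 2091-11-20.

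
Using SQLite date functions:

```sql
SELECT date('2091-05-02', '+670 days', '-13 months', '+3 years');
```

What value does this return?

Applying '+670 days' to 2091-05-02: counting 670 days forward gives 2093-03-02.
Adding -13 months to 2093-03-02 gives 2092-02-02.
Adding +3 years to 2092-02-02 gives 2095-02-02.

2095-02-02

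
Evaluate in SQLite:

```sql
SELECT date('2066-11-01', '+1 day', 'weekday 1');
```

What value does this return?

2066-11-08

Advancing 1 more day within November lands on 2066-11-02.
`weekday 1` advances to the next Monday; 2066-11-02 is a Tuesday, so it moves forward to 2066-11-08.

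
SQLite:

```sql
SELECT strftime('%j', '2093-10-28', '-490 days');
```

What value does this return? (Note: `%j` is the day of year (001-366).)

177

First apply '-490 days': 2093-10-28 → 2092-06-25.
Day-of-year for 2092-06-25: days since 2092-01-01 inclusive = 177, zero-padded to 177.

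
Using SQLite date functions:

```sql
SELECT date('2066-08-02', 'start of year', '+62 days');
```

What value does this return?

`start of year` rewinds 2066-08-02 to 2066-01-01.
Applying '+62 days' to 2066-01-01: counting 62 days forward gives 2066-03-04.

2066-03-04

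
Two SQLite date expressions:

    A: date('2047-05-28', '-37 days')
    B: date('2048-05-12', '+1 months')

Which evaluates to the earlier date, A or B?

A = 2047-04-21.
B = 2048-06-12.
A is earlier.

A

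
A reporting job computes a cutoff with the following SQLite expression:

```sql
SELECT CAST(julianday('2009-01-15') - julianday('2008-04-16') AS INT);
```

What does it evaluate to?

14 days remain in April 2008 after the 16th (30 − 16).
Full months from May 2008 through December 2008 contribute their day counts.
Then 15 days into January 2009.
Total: 14 + 31 + 30 + 31 + 31 + 30 + 31 + 30 + 31 + 15 = 274.

274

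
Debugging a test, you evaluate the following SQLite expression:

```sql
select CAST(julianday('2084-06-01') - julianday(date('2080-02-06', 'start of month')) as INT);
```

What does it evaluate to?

`start of month` rewinds 2080-02-06 to 2080-02-01.
28 days remain in February 2080 after the 1st (29 − 1).
Full months from March 2080 through May 2084 contribute their day counts.
Then 1 day into June 2084.
Total: 28 + 31 + 30 + 31 + 30 + 31 + 31 + 30 + 31 + 30 + 31 + 31 + 28 + 31 + 30 + 31 + 30 + 31 + 31 + 30 + 31 + 30 + 31 + 31 + 28 + 31 + 30 + 31 + 30 + 31 + 31 + 30 + 31 + 30 + 31 + 31 + 28 + 31 + 30 + 31 + 30 + 31 + 31 + 30 + 31 + 30 + 31 + 31 + 29 + 31 + 30 + 31 + 1 = 1582.

1582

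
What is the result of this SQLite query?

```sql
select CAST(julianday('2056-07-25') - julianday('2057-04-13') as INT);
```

6 days remain in July 2056 after the 25th (31 − 25).
Full months from August 2056 through March 2057 contribute their day counts.
Then 13 days into April 2057.
Total: 6 + 31 + 30 + 31 + 30 + 31 + 31 + 28 + 31 + 13 = 262.
The subtraction is earlier − later, so the result is −262 → -262.

-262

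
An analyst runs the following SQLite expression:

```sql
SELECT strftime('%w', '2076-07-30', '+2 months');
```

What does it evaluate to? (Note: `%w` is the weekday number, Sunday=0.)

3

First apply '+2 months': 2076-07-30 → 2076-09-30.
2076-09-30 is a Wednesday; with Sunday=0 that is 3.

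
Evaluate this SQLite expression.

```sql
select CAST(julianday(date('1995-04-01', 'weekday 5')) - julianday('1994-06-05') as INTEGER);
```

306

`weekday 5` advances to the next Friday; 1995-04-01 is a Saturday, so it moves forward to 1995-04-07.
25 days remain in June 1994 after the 5th (30 − 5).
Full months from July 1994 through March 1995 contribute their day counts.
Then 7 days into April 1995.
Total: 25 + 31 + 31 + 30 + 31 + 30 + 31 + 31 + 28 + 31 + 7 = 306.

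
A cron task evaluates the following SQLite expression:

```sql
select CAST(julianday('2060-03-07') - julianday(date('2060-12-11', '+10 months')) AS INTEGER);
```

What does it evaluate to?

-583

Adding +10 months to 2060-12-11 gives 2061-10-11.
24 days remain in March 2060 after the 7th (31 − 7).
Full months from April 2060 through September 2061 contribute their day counts.
Then 11 days into October 2061.
Total: 24 + 30 + 31 + 30 + 31 + 31 + 30 + 31 + 30 + 31 + 31 + 28 + 31 + 30 + 31 + 30 + 31 + 31 + 30 + 11 = 583.
The subtraction is earlier − later, so the result is −583 → -583.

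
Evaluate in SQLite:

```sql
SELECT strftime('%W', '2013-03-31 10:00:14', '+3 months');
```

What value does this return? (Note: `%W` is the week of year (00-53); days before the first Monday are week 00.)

26

First apply '+3 months': 2013-03-31 10:00:14 → 2013-07-01 10:00:14.
2013-07-01 is a Monday. SQLite's %W counts Mondays since the year started; the result is 26.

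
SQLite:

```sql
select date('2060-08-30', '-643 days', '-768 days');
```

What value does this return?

2056-10-19

Applying '-643 days' to 2060-08-30: counting 643 days back gives 2058-11-26.
Applying '-768 days' to 2058-11-26: counting 768 days back gives 2056-10-19.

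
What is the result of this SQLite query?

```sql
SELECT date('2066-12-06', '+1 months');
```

2067-01-06

Adding +1 month to 2066-12-06 gives 2067-01-06.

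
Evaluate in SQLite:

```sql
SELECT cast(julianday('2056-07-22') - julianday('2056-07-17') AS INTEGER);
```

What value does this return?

Both dates are in July 2056: 22 − 17 = 5.

5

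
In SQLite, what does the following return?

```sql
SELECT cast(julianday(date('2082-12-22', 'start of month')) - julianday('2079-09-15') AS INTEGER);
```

1173

`start of month` rewinds 2082-12-22 to 2082-12-01.
15 days remain in September 2079 after the 15th (30 − 15).
Full months from October 2079 through November 2082 contribute their day counts.
Then 1 day into December 2082.
Total: 15 + 31 + 30 + 31 + 31 + 29 + 31 + 30 + 31 + 30 + 31 + 31 + 30 + 31 + 30 + 31 + 31 + 28 + 31 + 30 + 31 + 30 + 31 + 31 + 30 + 31 + 30 + 31 + 31 + 28 + 31 + 30 + 31 + 30 + 31 + 31 + 30 + 31 + 30 + 1 = 1173.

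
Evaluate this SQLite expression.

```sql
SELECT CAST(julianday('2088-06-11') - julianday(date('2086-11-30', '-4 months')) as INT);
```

Adding -4 months to 2086-11-30 gives 2086-07-30.
1 day remains in July 2086 after the 30th (31 − 30).
Full months from August 2086 through May 2088 contribute their day counts.
Then 11 days into June 2088.
Total: 1 + 31 + 30 + 31 + 30 + 31 + 31 + 28 + 31 + 30 + 31 + 30 + 31 + 31 + 30 + 31 + 30 + 31 + 31 + 29 + 31 + 30 + 31 + 11 = 682.

682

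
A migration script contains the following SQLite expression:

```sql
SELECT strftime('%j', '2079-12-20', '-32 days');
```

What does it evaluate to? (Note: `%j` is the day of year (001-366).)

First apply '-32 days': 2079-12-20 → 2079-11-18.
Day-of-year for 2079-11-18: days since 2079-01-01 inclusive = 322, zero-padded to 322.

322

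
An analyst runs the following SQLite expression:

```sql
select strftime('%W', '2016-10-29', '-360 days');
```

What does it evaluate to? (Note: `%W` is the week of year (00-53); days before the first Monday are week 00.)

First apply '-360 days': 2016-10-29 → 2015-11-04.
2015-11-04 is a Wednesday. SQLite's %W counts Mondays since the year started; the result is 44.

44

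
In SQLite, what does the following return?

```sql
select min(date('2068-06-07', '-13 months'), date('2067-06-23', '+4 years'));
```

date('2068-06-07', '-13 months') → 2067-05-07.
date('2067-06-23', '+4 years') → 2071-06-23.
Earlier of the two is 2067-05-07.

2067-05-07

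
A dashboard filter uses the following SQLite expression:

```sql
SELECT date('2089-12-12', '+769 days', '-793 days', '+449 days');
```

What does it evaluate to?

2091-02-10

Applying '+769 days' to 2089-12-12: counting 769 days forward gives 2092-01-20.
Applying '-793 days' to 2092-01-20: counting 793 days back gives 2089-11-18.
Applying '+449 days' to 2089-11-18: counting 449 days forward gives 2091-02-10.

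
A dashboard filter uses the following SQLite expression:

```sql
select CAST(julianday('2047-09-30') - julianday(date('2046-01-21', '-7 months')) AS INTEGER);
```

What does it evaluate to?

Adding -7 months to 2046-01-21 gives 2045-06-21.
9 days remain in June 2045 after the 21st (30 − 21).
Full months from July 2045 through August 2047 contribute their day counts.
Then 30 days into September 2047.
Total: 9 + 31 + 31 + 30 + 31 + 30 + 31 + 31 + 28 + 31 + 30 + 31 + 30 + 31 + 31 + 30 + 31 + 30 + 31 + 31 + 28 + 31 + 30 + 31 + 30 + 31 + 31 + 30 = 831.

831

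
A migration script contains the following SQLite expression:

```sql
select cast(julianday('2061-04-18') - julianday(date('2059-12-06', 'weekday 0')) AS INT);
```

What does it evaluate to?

498

`weekday 0` advances to the next Sunday; 2059-12-06 is a Saturday, so it moves forward to 2059-12-07.
24 days remain in December 2059 after the 7th (31 − 7).
Full months from January 2060 through March 2061 contribute their day counts.
Then 18 days into April 2061.
Total: 24 + 31 + 29 + 31 + 30 + 31 + 30 + 31 + 31 + 30 + 31 + 30 + 31 + 31 + 28 + 31 + 18 = 498.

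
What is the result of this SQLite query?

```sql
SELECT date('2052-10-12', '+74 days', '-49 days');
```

Applying '+74 days' to 2052-10-12: counting 74 days forward gives 2052-12-25.
Applying '-49 days' to 2052-12-25: counting 49 days back gives 2052-11-06.

2052-11-06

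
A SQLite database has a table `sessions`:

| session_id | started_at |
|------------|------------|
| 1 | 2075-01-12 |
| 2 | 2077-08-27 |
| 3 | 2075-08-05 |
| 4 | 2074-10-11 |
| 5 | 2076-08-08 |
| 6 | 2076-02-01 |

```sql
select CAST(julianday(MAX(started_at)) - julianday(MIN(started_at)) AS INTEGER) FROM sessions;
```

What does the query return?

1051

MIN = 2074-10-11, MAX = 2077-08-27.
20 days remain in October 2074 after the 11th (31 − 11).
Full months from November 2074 through July 2077 contribute their day counts.
Then 27 days into August 2077.
Total: 20 + 30 + 31 + 31 + 28 + 31 + 30 + 31 + 30 + 31 + 31 + 30 + 31 + 30 + 31 + 31 + 29 + 31 + 30 + 31 + 30 + 31 + 31 + 30 + 31 + 30 + 31 + 31 + 28 + 31 + 30 + 31 + 30 + 31 + 27 = 1051.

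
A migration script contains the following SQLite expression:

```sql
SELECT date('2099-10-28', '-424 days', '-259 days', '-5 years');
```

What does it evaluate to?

Applying '-424 days' to 2099-10-28: counting 424 days back gives 2098-08-30.
Applying '-259 days' to 2098-08-30: counting 259 days back gives 2097-12-14.
Adding -5 years to 2097-12-14 gives 2092-12-14.

2092-12-14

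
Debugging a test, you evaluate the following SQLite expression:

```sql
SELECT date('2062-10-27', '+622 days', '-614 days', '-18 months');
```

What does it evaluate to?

2061-05-04

Applying '+622 days' to 2062-10-27: counting 622 days forward gives 2064-07-10.
Applying '-614 days' to 2064-07-10: counting 614 days back gives 2062-11-04.
Adding -18 months to 2062-11-04 gives 2061-05-04.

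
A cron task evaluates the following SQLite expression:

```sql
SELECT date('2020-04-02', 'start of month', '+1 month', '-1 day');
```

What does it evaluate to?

2020-04-30

`start of month` rewinds 2020-04-02 to 2020-04-01.
Adding +1 month to 2020-04-01 gives 2020-05-01.
Going back 1 day from 2020-05-01 reaches 2020-04-30 (last day of April, 30 days).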